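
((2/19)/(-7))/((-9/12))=8/399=0.02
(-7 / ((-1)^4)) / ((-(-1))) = -7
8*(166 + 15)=1448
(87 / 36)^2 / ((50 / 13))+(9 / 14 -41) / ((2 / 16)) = -16195469 / 50400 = -321.34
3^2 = 9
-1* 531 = -531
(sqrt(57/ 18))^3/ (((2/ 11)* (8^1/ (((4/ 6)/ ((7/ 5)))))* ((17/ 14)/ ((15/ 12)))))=5225* sqrt(114)/ 29376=1.90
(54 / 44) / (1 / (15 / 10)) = 81 / 44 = 1.84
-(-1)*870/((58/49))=735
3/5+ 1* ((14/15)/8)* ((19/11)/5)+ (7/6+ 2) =12563/3300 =3.81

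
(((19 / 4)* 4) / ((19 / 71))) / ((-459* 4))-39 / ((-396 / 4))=7175 / 20196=0.36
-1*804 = -804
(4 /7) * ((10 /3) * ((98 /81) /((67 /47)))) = 26320 /16281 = 1.62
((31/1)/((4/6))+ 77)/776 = 0.16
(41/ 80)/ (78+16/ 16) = 41/ 6320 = 0.01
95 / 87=1.09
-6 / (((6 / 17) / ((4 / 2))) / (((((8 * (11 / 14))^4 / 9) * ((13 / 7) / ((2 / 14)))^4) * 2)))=-7279357150208 / 21609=-336866914.26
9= 9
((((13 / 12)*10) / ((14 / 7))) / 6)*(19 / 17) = 1235 / 1224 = 1.01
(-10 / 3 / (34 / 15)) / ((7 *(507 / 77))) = -275 / 8619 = -0.03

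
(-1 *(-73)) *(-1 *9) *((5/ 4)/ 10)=-657/ 8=-82.12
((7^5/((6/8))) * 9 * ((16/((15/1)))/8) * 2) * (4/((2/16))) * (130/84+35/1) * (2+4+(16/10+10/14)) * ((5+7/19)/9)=88904370688/285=311945160.31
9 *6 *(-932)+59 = -50269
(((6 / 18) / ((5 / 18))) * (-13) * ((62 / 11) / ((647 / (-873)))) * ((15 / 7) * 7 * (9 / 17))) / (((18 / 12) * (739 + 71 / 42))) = 245515536 / 289526677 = 0.85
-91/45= -2.02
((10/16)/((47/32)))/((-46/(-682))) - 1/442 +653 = 315018065/477802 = 659.31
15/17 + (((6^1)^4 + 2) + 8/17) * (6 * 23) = 3046227/17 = 179189.82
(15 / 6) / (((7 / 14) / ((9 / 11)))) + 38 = 463 / 11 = 42.09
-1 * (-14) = 14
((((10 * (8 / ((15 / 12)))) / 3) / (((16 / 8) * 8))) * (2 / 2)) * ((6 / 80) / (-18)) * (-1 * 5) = 1 / 36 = 0.03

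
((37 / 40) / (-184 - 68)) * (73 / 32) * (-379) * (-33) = -11260469 / 107520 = -104.73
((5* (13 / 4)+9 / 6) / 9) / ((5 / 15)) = 5.92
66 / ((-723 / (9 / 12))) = -33 / 482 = -0.07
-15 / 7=-2.14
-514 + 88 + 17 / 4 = -1687 / 4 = -421.75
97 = 97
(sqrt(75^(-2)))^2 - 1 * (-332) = 1867501/5625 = 332.00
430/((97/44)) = 18920/97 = 195.05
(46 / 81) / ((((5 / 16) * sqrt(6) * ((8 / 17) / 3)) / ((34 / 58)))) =13294 * sqrt(6) / 11745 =2.77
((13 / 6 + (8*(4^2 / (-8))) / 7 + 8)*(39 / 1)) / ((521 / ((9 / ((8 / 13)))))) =503451 / 58352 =8.63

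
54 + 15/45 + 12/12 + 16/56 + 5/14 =2351/42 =55.98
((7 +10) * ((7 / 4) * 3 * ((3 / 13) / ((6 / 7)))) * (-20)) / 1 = -12495 / 26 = -480.58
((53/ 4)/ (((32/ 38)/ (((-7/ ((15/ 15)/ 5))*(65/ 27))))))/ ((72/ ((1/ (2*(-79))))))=2290925/ 19657728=0.12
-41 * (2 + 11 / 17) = -1845 / 17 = -108.53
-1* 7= -7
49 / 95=0.52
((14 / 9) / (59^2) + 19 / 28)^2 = 354790583449 / 769500892944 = 0.46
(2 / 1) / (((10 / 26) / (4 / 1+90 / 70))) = 962 / 35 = 27.49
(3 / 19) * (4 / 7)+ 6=810 / 133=6.09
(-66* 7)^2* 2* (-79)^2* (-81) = -215800848648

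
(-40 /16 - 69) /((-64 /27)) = 3861 /128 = 30.16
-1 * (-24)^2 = -576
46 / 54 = 23 / 27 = 0.85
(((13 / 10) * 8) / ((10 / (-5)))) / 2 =-13 / 5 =-2.60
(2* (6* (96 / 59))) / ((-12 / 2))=-192 / 59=-3.25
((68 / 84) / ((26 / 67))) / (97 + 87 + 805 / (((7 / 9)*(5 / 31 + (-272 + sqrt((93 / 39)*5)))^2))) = 3881998041430579145744 / 342432618582070039455159 - 4289168013345*sqrt(2015) / 8780323553386411268081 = 0.01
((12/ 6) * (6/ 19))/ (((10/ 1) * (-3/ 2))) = -4/ 95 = -0.04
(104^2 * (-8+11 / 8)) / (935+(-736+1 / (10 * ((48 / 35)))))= -6878976 / 19111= -359.95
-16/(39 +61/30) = -480/1231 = -0.39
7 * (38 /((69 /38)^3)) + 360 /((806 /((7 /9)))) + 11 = 7384440313 /132389127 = 55.78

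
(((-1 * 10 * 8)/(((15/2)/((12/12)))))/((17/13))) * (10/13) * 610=-195200/51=-3827.45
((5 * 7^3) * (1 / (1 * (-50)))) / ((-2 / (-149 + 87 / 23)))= -57281 / 23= -2490.48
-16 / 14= -8 / 7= -1.14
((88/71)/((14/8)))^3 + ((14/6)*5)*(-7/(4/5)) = -149861883929/1473161676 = -101.73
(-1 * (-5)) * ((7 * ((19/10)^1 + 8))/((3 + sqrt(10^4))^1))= 693/206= 3.36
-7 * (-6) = 42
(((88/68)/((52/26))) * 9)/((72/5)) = 55/136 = 0.40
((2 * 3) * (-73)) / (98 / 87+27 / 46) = -255.63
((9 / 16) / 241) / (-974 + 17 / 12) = -27 / 11250844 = -0.00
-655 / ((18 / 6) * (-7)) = 655 / 21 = 31.19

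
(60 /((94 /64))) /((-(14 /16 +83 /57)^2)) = -7.52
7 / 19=0.37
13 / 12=1.08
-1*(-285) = 285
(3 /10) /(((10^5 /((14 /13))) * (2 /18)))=189 /6500000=0.00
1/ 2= 0.50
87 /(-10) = -87 /10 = -8.70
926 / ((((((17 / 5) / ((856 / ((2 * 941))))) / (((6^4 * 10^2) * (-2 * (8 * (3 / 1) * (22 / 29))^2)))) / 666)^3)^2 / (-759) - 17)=-838682983160183413466749383981470458186193485638690741804213380373998682219583187856654336000000000000000000 / 15396987811796023789346370980221379901906359887535359190790094462039479136345470908597551747564847638482889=-54.47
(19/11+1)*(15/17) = 450/187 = 2.41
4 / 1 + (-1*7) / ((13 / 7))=3 / 13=0.23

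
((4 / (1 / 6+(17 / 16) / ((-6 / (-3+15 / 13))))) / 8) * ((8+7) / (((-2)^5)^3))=-585 / 1261568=-0.00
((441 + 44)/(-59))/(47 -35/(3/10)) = 1455/12331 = 0.12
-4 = -4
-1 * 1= -1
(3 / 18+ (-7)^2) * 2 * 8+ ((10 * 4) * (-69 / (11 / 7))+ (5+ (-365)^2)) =4364590 / 33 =132260.30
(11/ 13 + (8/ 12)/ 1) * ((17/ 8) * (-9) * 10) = -15045/ 52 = -289.33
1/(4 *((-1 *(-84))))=1/336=0.00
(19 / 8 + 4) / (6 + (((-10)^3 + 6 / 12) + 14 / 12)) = -153 / 23816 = -0.01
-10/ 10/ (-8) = 1/ 8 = 0.12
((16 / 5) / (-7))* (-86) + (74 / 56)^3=41.62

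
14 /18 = 7 /9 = 0.78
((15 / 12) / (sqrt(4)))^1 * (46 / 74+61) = 1425 / 37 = 38.51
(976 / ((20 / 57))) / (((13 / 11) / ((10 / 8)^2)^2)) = 4780875 / 832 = 5746.24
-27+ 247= 220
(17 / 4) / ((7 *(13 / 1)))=17 / 364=0.05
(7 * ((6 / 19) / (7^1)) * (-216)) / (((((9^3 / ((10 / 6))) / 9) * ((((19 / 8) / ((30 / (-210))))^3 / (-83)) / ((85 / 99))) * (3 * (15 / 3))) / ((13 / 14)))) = -375664640 / 278794542411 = -0.00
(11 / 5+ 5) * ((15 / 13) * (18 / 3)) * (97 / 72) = 873 / 13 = 67.15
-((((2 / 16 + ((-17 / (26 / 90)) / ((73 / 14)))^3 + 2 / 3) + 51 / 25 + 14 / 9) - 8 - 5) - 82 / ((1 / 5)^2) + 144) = 5156718627569747 / 1538406628200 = 3351.99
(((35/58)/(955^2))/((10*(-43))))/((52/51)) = -357/236557396400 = -0.00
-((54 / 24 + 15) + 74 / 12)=-281 / 12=-23.42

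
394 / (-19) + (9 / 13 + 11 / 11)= -19.04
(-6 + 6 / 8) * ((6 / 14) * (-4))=9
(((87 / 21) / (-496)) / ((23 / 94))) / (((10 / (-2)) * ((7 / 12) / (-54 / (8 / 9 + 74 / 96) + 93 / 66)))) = -669218007 / 1836987460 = -0.36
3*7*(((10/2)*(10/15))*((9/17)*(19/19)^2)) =630/17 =37.06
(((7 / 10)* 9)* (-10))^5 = -992436543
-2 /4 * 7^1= -7 /2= -3.50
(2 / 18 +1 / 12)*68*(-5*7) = -4165 / 9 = -462.78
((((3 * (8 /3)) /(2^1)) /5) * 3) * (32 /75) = 128 /125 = 1.02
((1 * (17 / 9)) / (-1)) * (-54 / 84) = 17 / 14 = 1.21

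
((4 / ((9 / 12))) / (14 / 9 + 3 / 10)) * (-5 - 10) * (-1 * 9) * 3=194400 / 167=1164.07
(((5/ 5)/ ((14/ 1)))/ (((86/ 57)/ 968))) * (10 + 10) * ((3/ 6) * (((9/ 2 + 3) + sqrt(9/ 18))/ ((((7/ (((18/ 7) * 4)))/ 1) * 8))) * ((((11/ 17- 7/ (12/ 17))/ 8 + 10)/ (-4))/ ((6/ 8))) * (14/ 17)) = -1676.62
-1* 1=-1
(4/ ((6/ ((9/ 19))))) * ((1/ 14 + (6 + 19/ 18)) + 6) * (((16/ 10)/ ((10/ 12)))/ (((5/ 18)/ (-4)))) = -1905408/ 16625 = -114.61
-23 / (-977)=23 / 977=0.02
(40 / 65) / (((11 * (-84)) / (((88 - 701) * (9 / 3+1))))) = 4904 / 3003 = 1.63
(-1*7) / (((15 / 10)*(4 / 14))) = -49 / 3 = -16.33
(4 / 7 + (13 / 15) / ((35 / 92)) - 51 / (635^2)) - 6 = -26678437 / 8467725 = -3.15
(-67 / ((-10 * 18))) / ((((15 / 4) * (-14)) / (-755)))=10117 / 1890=5.35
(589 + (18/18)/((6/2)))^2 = 3125824/9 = 347313.78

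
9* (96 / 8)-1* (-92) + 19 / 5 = 1019 / 5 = 203.80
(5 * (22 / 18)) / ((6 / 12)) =110 / 9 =12.22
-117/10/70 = -117/700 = -0.17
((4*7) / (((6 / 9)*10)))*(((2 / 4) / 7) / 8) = 3 / 80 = 0.04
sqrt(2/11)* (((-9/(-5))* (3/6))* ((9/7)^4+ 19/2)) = 528669* sqrt(22)/528220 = 4.69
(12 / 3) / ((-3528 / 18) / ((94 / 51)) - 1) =-188 / 5045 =-0.04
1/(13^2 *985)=1/166465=0.00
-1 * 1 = -1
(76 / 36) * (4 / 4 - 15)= -266 / 9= -29.56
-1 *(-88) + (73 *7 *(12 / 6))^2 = 1044572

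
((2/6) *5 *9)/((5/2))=6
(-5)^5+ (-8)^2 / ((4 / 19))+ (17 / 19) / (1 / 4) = -53531 / 19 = -2817.42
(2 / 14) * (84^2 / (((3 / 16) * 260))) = 1344 / 65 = 20.68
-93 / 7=-13.29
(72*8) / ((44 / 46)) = 6624 / 11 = 602.18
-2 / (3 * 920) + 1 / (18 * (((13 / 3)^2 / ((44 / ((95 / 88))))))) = 106225 / 886236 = 0.12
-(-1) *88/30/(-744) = -11/2790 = -0.00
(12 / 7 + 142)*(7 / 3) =1006 / 3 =335.33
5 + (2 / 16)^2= 321 / 64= 5.02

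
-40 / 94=-20 / 47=-0.43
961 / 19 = 50.58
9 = 9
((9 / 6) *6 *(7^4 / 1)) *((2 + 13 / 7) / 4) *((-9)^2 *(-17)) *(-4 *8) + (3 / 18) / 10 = 55090355041 / 60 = 918172584.02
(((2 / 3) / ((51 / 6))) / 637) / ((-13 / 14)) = -8 / 60333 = -0.00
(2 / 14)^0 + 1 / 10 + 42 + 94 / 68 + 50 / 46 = 89088 / 1955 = 45.57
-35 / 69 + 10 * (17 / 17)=655 / 69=9.49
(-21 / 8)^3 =-9261 / 512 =-18.09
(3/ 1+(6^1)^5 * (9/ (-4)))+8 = -17485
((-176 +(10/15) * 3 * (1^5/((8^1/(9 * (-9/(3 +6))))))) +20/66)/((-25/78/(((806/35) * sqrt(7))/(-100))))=-123058871 * sqrt(7)/962500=-338.27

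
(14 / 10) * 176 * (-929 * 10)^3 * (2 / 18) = -21950546436622.22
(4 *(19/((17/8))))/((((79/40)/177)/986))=249669120/79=3160368.61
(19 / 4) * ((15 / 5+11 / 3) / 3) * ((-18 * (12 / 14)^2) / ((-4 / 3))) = 5130 / 49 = 104.69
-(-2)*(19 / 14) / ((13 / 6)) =114 / 91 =1.25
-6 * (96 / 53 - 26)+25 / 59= 455153 / 3127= 145.56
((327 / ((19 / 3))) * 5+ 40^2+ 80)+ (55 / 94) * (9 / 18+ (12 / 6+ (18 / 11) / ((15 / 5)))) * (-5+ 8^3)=10150155 / 3572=2841.59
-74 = -74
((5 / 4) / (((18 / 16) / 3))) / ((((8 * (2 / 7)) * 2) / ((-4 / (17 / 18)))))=-105 / 34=-3.09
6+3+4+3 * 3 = 22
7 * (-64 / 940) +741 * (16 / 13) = 214208 / 235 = 911.52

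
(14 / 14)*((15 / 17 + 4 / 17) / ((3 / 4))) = 1.49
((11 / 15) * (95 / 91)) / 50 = 209 / 13650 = 0.02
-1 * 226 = -226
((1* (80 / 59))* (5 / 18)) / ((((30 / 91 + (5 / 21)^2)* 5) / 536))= 2731456 / 26137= 104.51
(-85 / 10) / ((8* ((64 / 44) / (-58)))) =5423 / 128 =42.37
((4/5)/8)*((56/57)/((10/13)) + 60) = 8732/1425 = 6.13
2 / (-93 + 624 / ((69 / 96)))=46 / 17829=0.00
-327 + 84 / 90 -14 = -5101 / 15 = -340.07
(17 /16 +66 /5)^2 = 1301881 /6400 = 203.42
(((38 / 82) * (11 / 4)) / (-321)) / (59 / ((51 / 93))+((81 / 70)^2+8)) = -4352425 / 128188626957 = -0.00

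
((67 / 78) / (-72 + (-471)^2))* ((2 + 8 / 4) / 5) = 134 / 43244955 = 0.00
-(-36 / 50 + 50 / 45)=-88 / 225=-0.39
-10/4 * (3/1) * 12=-90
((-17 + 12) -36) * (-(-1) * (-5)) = 205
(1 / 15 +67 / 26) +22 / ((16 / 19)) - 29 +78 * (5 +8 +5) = 2189879 / 1560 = 1403.77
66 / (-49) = -66 / 49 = -1.35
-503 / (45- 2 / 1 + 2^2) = -503 / 47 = -10.70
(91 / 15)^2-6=6931 / 225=30.80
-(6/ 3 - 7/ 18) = -29/ 18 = -1.61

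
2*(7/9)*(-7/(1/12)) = -130.67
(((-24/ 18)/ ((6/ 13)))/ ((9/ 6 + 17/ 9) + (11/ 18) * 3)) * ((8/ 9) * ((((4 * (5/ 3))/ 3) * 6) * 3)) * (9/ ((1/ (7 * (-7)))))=407680/ 47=8674.04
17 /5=3.40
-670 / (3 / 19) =-4243.33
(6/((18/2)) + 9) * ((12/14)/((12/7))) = 29/6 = 4.83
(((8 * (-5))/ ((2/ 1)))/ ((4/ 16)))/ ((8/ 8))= -80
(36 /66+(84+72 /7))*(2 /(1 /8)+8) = 175248 /77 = 2275.95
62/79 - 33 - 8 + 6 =-2703/79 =-34.22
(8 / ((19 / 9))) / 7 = 72 / 133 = 0.54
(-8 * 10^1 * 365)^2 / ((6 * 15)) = 85264000 / 9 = 9473777.78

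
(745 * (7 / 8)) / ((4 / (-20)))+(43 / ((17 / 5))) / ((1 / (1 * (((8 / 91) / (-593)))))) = -3259.38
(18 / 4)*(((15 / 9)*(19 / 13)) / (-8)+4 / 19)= -1671 / 3952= -0.42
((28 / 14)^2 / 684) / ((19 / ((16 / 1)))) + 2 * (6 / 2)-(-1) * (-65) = -191675 / 3249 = -59.00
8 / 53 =0.15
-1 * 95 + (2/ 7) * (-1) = -667/ 7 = -95.29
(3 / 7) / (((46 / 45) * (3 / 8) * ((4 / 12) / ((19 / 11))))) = 10260 / 1771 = 5.79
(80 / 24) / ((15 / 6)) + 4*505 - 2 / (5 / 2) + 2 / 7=212186 / 105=2020.82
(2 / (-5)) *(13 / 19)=-26 / 95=-0.27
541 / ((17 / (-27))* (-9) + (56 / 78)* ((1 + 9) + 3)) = 541 / 15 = 36.07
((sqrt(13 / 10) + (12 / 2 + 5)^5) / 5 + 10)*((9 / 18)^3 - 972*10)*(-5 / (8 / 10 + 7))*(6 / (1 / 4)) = 77759*sqrt(130) / 26 + 62635263295 / 13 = 4818131276.12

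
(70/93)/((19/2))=140/1767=0.08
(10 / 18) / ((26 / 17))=85 / 234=0.36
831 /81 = 277 /27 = 10.26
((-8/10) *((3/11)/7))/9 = -4/1155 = -0.00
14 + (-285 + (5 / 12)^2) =-38999 / 144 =-270.83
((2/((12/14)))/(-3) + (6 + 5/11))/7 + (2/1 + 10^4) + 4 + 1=6935413/693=10007.81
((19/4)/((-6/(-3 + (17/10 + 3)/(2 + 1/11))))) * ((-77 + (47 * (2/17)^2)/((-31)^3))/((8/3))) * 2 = -2179081515257/63366648640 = -34.39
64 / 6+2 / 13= 10.82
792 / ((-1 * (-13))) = 792 / 13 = 60.92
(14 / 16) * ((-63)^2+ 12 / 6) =27797 / 8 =3474.62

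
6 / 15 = 2 / 5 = 0.40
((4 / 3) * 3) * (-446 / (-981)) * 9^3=144504 / 109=1325.72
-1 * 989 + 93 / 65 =-64192 / 65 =-987.57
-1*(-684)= 684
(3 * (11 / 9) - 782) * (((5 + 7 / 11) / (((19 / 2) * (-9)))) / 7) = 289540 / 39501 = 7.33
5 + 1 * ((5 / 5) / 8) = 41 / 8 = 5.12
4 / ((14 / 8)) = 16 / 7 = 2.29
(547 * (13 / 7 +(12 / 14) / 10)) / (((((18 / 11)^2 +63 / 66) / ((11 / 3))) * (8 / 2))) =24753938 / 92295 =268.20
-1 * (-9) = 9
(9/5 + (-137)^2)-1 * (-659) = 97149/5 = 19429.80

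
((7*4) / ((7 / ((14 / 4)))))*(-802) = -11228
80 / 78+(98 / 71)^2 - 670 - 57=-142351277 / 196599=-724.07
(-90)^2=8100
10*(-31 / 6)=-155 / 3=-51.67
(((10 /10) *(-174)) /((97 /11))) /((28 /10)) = -4785 /679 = -7.05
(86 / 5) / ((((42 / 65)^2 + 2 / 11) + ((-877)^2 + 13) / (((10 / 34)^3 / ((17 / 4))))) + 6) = 7993700 / 59710626665809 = 0.00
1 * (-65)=-65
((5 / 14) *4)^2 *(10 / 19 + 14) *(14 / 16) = 3450 / 133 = 25.94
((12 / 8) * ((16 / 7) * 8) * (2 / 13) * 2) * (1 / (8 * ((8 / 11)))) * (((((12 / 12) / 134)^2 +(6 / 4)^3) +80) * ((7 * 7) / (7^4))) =98807445 / 40032902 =2.47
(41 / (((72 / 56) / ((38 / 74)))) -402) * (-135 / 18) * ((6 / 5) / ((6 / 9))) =385239 / 74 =5205.93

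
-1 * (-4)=4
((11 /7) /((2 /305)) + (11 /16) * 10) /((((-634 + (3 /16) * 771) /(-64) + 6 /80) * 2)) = 4417600 /276773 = 15.96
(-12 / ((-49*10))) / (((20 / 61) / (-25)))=-183 / 98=-1.87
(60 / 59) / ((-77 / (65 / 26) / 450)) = -67500 / 4543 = -14.86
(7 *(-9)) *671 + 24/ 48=-84545/ 2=-42272.50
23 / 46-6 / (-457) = 469 / 914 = 0.51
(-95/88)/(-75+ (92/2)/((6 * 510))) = 72675/5047988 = 0.01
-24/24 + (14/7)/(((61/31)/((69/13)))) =3485/793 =4.39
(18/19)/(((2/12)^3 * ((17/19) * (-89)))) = -3888/1513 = -2.57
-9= -9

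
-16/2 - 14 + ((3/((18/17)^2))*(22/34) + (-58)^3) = -21074285/108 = -195132.27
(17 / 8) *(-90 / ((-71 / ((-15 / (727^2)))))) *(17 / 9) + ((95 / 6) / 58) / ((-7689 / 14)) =-64408332995 / 100409840056548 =-0.00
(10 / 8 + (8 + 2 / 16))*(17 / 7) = 22.77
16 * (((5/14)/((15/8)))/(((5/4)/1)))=256/105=2.44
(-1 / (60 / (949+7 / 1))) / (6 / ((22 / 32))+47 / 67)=-176143 / 104235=-1.69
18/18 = 1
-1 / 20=-0.05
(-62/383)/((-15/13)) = 806/5745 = 0.14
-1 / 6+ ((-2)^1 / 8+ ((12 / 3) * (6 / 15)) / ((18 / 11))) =101 / 180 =0.56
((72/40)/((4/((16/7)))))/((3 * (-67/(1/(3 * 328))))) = -1/192290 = -0.00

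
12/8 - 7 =-11/2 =-5.50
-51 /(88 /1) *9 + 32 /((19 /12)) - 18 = -5025 /1672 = -3.01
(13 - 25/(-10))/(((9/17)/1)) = 29.28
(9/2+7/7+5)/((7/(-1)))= -3/2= -1.50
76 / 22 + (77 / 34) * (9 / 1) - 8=15.84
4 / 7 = 0.57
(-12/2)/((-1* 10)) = 3/5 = 0.60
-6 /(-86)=3 /43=0.07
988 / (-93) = -988 / 93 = -10.62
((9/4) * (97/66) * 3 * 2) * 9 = 7857/44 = 178.57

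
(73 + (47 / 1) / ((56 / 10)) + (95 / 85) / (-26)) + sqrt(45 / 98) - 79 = 3 * sqrt(10) / 14 + 14541 / 6188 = 3.03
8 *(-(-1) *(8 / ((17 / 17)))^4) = 32768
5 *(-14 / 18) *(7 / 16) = -245 / 144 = -1.70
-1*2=-2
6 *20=120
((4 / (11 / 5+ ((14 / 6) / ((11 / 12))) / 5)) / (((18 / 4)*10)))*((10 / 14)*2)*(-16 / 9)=-7040 / 84483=-0.08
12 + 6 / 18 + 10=67 / 3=22.33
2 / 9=0.22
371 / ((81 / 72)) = 2968 / 9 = 329.78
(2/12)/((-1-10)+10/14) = -7/432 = -0.02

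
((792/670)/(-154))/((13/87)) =-1566/30485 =-0.05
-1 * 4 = -4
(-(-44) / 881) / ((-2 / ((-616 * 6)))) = 81312 / 881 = 92.30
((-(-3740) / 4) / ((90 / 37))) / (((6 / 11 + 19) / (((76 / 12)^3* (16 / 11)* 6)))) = 759318736 / 17415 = 43601.42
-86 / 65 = -1.32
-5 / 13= -0.38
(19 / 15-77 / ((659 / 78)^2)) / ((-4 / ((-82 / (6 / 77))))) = 3865175083 / 78170580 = 49.45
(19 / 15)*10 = 38 / 3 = 12.67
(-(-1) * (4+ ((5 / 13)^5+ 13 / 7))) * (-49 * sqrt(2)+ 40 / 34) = 304897760 / 44183867 - 106714216 * sqrt(2) / 371293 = -399.56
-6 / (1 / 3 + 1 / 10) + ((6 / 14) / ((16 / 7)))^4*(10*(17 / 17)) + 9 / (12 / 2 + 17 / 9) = -383896521 / 30244864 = -12.69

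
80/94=40/47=0.85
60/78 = 10/13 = 0.77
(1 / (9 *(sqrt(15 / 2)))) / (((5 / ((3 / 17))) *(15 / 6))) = 2 *sqrt(30) / 19125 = 0.00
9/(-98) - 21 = -2067/98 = -21.09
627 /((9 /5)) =1045 /3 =348.33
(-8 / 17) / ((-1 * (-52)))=-2 / 221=-0.01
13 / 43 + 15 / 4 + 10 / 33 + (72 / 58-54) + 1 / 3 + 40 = -442781 / 54868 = -8.07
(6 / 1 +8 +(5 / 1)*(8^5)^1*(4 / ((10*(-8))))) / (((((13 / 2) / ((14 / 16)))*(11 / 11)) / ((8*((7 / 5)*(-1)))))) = 801444 / 65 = 12329.91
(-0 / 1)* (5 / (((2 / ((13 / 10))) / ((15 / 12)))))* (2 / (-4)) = 0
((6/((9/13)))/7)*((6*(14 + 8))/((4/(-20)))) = -5720/7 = -817.14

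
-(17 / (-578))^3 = 1 / 39304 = 0.00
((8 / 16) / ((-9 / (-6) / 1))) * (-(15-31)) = 16 / 3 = 5.33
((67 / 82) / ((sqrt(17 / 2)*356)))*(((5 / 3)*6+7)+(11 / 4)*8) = 2613*sqrt(34) / 496264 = 0.03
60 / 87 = 20 / 29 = 0.69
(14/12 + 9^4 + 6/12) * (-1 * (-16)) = 315008/3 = 105002.67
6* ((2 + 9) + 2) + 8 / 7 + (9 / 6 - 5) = 1059 / 14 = 75.64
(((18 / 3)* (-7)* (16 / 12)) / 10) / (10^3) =-7 / 1250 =-0.01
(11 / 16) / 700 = 11 / 11200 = 0.00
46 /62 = 23 /31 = 0.74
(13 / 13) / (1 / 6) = 6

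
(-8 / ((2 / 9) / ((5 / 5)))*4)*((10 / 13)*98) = -141120 / 13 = -10855.38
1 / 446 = 0.00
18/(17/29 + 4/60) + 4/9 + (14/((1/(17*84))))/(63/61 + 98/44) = 6160.42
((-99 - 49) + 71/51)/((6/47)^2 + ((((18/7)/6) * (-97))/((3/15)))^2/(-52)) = 42084533764/238497241347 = 0.18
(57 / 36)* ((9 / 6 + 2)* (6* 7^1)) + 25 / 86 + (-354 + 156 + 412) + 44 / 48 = 115573 / 258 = 447.96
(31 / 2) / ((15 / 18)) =93 / 5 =18.60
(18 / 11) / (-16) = -0.10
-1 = -1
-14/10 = -7/5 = -1.40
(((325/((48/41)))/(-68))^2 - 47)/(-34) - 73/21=-6551981215/2535579648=-2.58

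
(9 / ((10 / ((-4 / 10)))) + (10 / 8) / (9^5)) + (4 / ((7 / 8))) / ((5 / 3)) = 98494607 / 41334300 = 2.38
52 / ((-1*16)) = -13 / 4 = -3.25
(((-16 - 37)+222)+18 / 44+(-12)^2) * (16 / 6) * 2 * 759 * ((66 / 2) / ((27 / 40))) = 558219200 / 9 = 62024355.56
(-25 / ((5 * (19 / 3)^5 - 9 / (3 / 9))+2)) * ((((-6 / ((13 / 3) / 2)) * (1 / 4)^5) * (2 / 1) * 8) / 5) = 2187 / 514775872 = 0.00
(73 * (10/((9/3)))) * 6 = 1460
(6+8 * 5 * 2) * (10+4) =1204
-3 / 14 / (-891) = 1 / 4158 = 0.00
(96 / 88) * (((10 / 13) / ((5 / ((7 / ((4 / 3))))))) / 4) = 63 / 286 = 0.22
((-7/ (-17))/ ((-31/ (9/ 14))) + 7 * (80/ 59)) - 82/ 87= 46205431/ 5410182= 8.54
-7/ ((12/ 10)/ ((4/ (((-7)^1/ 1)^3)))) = 10/ 147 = 0.07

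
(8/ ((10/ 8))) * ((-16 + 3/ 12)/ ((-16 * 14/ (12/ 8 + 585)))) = 10557/ 40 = 263.92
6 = 6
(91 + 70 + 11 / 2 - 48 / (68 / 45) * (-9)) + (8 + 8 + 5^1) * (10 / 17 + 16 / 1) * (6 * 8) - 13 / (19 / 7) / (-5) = 55472929 / 3230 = 17174.28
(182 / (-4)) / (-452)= 91 / 904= 0.10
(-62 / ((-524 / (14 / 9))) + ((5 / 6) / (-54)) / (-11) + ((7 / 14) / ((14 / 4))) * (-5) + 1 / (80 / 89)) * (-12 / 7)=-38150963 / 38128860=-1.00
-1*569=-569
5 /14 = 0.36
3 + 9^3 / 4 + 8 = 773 / 4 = 193.25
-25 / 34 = -0.74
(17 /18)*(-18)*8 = -136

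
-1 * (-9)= 9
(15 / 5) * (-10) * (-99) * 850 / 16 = 631125 / 4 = 157781.25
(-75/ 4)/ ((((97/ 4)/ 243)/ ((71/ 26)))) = -1293975/ 2522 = -513.07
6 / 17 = 0.35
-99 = -99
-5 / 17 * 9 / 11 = -45 / 187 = -0.24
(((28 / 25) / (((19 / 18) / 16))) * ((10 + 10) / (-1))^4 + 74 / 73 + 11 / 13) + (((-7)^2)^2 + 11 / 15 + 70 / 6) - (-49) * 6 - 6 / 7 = 1715922096324 / 631085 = 2719003.14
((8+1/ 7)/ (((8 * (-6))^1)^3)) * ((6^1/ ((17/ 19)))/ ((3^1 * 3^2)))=-361/ 19740672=-0.00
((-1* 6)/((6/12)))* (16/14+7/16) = -531/28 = -18.96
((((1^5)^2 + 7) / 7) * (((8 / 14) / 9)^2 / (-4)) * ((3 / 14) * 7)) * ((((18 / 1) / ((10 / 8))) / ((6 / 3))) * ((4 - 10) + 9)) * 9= -576 / 1715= -0.34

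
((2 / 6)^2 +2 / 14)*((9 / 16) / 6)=1 / 42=0.02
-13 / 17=-0.76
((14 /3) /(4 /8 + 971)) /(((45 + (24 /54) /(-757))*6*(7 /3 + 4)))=31794 /11318050777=0.00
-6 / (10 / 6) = -18 / 5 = -3.60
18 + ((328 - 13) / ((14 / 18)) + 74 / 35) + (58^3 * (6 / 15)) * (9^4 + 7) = 17940953503 / 35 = 512598671.51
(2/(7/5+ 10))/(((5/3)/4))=8/19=0.42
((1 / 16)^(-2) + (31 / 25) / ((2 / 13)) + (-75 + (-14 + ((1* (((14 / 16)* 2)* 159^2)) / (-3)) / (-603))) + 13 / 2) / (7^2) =4140931 / 984900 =4.20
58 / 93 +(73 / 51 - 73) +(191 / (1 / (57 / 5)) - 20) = 5497809 / 2635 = 2086.46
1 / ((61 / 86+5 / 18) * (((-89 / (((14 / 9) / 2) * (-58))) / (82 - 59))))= 200767 / 16999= 11.81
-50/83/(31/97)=-4850/2573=-1.88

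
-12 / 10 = -6 / 5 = -1.20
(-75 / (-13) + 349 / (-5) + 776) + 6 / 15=46304 / 65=712.37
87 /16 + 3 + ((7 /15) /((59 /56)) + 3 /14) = 901469 /99120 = 9.09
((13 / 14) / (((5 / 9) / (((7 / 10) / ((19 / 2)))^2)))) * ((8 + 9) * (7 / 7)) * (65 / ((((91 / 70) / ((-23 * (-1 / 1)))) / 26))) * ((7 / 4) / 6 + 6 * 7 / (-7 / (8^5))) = -906895698.41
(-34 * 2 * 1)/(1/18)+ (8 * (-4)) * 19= -1832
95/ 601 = 0.16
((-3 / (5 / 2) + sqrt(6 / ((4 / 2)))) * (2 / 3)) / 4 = -1 / 5 + sqrt(3) / 6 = 0.09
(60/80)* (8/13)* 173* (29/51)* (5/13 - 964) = -125695918/2873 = -43750.75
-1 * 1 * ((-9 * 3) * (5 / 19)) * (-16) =-2160 / 19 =-113.68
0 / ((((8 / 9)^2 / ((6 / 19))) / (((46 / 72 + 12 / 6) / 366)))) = 0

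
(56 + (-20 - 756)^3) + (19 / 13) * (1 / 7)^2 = -297662787221 / 637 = -467288519.97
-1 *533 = -533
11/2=5.50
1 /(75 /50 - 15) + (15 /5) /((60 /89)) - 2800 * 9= -13605637 /540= -25195.62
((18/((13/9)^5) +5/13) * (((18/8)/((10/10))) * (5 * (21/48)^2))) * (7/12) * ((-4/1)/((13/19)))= -117861932685/4942652416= -23.85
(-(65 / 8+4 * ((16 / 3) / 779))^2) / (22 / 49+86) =-1138316152561 / 1480653202176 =-0.77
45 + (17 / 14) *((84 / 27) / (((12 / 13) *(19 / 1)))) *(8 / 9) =208649 / 4617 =45.19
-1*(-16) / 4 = 4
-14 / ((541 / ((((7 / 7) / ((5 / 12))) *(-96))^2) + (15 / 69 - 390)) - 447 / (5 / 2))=2136637440 / 86773793873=0.02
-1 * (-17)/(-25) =-17/25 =-0.68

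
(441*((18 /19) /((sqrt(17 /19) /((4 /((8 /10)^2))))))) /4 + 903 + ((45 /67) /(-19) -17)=99225*sqrt(323) /2584 + 1127833 /1273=1576.09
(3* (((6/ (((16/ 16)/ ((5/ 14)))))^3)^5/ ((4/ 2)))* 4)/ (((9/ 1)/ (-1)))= -291929260253906250/ 4747561509943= -61490.36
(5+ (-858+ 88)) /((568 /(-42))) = 16065 /284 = 56.57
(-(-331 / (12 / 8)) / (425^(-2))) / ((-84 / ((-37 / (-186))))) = -2212114375 / 23436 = -94389.59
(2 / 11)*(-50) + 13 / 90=-8857 / 990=-8.95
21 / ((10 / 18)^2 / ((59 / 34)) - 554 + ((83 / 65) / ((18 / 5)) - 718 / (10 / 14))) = -13046670 / 968353319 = -0.01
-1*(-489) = 489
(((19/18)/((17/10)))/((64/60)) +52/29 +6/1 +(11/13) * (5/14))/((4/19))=355036679/8613696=41.22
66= 66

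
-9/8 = -1.12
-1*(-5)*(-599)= -2995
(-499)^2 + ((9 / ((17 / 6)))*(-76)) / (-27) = 4233169 / 17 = 249009.94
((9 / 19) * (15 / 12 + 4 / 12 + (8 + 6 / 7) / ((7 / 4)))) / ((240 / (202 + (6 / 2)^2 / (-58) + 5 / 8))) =183523511 / 69117440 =2.66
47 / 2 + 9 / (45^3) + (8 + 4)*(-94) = -22366123 / 20250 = -1104.50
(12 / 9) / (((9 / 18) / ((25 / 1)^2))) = 5000 / 3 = 1666.67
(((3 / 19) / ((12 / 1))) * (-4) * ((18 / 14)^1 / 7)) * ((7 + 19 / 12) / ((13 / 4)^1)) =-309 / 12103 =-0.03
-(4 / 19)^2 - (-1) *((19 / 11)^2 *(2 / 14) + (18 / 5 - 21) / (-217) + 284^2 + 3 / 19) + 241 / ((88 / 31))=30613233634961 / 379151080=80741.52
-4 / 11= -0.36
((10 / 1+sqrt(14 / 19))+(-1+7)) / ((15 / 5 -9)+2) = -4 -sqrt(266) / 76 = -4.21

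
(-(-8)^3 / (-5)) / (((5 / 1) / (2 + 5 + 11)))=-9216 / 25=-368.64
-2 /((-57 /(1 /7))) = 2 /399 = 0.01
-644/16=-161/4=-40.25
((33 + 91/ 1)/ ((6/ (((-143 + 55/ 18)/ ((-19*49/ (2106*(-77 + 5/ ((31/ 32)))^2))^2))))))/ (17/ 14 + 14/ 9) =-183203813814265011606696/ 1287395036557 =-142305825804.82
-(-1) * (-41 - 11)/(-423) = 52/423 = 0.12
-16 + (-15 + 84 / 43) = -1249 / 43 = -29.05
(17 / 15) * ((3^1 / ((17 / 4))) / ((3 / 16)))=64 / 15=4.27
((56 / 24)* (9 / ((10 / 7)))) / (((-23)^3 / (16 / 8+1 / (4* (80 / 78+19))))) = -924189 / 380097080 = -0.00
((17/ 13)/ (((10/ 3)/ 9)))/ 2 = 459/ 260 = 1.77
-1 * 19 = -19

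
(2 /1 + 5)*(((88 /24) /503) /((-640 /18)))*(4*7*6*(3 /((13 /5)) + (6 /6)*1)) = -33957 /65390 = -0.52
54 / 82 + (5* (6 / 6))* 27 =5562 / 41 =135.66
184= 184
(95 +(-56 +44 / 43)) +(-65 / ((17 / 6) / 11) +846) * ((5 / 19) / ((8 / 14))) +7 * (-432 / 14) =1352974 / 13889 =97.41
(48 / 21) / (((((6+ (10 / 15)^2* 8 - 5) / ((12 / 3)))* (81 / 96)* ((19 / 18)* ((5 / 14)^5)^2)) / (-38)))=-1015531771527168 / 400390625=-2536352.52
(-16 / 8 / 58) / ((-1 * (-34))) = -1 / 986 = -0.00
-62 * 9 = -558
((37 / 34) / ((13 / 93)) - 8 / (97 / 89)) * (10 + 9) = 362387 / 42874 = 8.45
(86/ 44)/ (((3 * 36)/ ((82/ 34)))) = 1763/ 40392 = 0.04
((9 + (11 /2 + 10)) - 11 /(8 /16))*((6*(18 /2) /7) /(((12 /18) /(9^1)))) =3645 /14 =260.36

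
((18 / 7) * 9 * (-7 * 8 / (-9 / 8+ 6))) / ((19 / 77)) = -266112 / 247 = -1077.38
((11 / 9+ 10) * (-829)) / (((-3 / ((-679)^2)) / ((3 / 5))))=38602501889 / 45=857833375.31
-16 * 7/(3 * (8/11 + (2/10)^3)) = -154000/3033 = -50.77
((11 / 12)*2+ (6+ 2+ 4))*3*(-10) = -415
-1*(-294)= 294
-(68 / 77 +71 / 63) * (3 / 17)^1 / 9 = -199 / 5049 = -0.04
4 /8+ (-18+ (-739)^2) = 1092207 /2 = 546103.50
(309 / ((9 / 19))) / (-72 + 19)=-1957 / 159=-12.31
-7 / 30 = -0.23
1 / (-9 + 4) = -1 / 5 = -0.20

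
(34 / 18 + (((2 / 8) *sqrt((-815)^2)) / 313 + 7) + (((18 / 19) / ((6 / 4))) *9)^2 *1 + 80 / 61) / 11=10709794307 / 2729458908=3.92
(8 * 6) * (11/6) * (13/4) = 286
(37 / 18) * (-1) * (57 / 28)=-703 / 168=-4.18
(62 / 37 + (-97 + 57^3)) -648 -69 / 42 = 95544081 / 518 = 184448.03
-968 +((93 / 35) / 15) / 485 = -82158969 / 84875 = -968.00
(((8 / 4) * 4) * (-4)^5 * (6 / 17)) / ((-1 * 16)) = 3072 / 17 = 180.71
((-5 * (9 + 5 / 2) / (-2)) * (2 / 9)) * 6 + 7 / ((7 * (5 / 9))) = 602 / 15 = 40.13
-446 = -446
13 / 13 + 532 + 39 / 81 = 533.48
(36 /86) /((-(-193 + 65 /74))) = 444 /203777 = 0.00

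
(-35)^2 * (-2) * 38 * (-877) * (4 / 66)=4948406.06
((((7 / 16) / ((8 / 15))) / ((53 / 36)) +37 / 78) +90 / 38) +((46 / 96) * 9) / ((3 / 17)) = 34984355 / 1256736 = 27.84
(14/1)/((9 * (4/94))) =329/9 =36.56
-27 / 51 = -9 / 17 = -0.53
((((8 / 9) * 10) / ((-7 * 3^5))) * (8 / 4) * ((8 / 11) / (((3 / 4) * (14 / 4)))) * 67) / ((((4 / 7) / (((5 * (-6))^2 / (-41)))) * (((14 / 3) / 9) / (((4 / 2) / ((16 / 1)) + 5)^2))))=5494000 / 14553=377.52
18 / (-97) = -18 / 97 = -0.19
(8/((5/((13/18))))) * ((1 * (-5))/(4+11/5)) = -260/279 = -0.93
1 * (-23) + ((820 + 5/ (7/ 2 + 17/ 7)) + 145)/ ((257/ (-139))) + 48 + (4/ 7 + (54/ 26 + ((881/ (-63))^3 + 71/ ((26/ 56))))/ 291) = -784870306566092/ 1552121994087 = -505.68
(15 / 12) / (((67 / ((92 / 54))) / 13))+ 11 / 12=9623 / 7236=1.33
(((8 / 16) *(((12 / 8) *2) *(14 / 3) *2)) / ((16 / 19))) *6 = 399 / 4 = 99.75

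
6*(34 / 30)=34 / 5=6.80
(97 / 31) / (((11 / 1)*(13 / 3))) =291 / 4433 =0.07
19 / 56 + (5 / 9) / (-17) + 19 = 165419 / 8568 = 19.31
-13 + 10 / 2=-8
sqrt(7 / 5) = sqrt(35) / 5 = 1.18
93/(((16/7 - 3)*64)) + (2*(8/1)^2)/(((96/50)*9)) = 46423/8640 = 5.37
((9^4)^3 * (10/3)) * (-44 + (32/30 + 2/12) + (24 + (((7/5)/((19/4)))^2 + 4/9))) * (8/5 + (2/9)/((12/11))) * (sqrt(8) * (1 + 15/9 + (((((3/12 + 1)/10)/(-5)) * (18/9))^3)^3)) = -763104678198310581248772312381 * sqrt(2)/4620800000000000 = -233551113534108.19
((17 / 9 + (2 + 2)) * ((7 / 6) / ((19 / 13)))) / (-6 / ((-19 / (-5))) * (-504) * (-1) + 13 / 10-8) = -24115 / 4116771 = -0.01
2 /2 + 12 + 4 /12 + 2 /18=121 /9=13.44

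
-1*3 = -3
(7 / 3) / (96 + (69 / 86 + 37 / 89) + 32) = 53578 / 2967105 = 0.02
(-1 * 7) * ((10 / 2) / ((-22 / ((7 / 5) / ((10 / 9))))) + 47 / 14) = -4729 / 220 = -21.50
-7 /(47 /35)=-245 /47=-5.21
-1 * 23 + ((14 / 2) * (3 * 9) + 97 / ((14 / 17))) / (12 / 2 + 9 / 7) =1949 / 102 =19.11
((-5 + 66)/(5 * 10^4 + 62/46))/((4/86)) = 60329/2300062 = 0.03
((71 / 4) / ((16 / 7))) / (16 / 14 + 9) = 49 / 64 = 0.77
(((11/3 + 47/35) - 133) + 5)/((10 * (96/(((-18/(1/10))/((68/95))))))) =122683/3808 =32.22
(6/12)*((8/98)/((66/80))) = 0.05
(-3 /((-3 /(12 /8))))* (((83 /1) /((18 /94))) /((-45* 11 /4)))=-7802 /1485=-5.25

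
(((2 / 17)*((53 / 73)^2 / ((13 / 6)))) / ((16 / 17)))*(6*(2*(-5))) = -126405 / 69277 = -1.82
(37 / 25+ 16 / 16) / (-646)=-31 / 8075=-0.00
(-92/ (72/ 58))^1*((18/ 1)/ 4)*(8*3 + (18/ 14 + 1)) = -61364/ 7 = -8766.29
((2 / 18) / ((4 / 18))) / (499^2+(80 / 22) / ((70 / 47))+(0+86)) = 77 / 38359774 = 0.00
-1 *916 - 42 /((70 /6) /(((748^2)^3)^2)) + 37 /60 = -6626327940215657917588263887475627659 /60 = -110438799003594298626471100000000000.00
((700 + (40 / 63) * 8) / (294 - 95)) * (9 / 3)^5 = 1199340 / 1393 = 860.98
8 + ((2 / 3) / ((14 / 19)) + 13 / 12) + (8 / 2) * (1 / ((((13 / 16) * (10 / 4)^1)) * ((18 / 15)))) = 11.63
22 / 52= 11 / 26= 0.42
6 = 6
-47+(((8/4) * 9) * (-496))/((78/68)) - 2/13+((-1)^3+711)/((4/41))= -14379/26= -553.04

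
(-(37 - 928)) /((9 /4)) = 396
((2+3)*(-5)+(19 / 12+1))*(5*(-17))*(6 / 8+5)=525895 / 48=10956.15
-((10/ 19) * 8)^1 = -80/ 19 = -4.21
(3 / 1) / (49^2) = 3 / 2401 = 0.00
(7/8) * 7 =6.12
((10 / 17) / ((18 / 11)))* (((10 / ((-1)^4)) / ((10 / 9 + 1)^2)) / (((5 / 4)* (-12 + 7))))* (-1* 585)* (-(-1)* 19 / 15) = 30888 / 323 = 95.63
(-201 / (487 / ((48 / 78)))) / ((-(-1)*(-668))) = 402 / 1057277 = 0.00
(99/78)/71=33/1846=0.02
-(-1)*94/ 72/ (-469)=-47/ 16884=-0.00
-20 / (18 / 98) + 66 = -386 / 9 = -42.89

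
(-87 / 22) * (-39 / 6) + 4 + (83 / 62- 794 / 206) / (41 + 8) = 29162267 / 983444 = 29.65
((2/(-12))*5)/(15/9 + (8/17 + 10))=-85/1238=-0.07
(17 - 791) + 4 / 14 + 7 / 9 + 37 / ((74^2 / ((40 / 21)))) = -1801685 / 2331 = -772.92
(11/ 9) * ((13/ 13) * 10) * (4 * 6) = 880/ 3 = 293.33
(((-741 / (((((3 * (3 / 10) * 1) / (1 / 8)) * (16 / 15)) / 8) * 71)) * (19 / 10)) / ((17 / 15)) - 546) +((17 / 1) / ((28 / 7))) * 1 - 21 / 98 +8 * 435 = 394711595 / 135184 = 2919.81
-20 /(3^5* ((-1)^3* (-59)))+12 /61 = 0.20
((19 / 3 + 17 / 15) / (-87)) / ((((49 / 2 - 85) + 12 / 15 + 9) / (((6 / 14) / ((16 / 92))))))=184 / 44109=0.00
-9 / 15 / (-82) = 3 / 410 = 0.01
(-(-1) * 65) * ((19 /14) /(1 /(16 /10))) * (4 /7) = 3952 /49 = 80.65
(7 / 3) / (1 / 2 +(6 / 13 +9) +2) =0.20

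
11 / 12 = 0.92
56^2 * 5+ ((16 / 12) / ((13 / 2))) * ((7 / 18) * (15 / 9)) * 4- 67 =16441049 / 1053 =15613.53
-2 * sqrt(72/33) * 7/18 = -14 * sqrt(66)/99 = -1.15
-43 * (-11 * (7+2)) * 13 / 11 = 5031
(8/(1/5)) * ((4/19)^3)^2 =163840/47045881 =0.00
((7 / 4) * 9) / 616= 0.03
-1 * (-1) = 1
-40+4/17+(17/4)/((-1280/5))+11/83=-57287091/1444864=-39.65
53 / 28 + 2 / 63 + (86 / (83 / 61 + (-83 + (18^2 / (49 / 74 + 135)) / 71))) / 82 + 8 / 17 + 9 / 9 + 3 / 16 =741583288470805 / 207735744514032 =3.57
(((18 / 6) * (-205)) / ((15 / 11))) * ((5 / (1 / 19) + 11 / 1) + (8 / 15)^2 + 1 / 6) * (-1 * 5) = 21604253 / 90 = 240047.26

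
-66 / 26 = -33 / 13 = -2.54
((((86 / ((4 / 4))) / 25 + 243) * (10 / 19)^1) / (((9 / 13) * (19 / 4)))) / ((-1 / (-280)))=35881664 / 3249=11043.91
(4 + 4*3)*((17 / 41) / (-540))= -68 / 5535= -0.01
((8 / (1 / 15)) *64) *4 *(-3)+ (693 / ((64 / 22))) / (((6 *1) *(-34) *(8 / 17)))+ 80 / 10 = -94366189 / 1024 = -92154.48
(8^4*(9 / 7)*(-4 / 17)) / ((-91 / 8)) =1179648 / 10829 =108.93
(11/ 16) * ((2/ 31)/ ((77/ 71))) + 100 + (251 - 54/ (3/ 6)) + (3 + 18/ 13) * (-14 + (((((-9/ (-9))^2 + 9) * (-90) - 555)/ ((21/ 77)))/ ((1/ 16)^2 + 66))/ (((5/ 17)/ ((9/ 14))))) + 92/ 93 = -591.98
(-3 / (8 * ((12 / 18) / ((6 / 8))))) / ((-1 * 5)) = 27 / 320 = 0.08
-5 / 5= -1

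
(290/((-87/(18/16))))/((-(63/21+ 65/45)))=27/32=0.84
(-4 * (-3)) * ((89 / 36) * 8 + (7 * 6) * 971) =1468864 / 3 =489621.33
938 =938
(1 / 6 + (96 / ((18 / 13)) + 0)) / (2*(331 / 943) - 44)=-131077 / 81660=-1.61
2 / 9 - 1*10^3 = -8998 / 9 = -999.78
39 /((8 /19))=741 /8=92.62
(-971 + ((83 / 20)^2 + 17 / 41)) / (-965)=15635151 / 15826000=0.99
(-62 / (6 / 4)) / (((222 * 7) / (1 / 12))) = -0.00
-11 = -11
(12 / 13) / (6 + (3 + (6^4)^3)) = 4 / 9432723495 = 0.00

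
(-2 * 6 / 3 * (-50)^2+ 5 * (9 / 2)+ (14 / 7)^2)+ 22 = -19903 / 2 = -9951.50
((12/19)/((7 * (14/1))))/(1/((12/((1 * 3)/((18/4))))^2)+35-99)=-1944/19304285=-0.00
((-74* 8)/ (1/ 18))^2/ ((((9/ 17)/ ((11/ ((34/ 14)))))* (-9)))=-107942912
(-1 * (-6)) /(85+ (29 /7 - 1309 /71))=2982 /35141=0.08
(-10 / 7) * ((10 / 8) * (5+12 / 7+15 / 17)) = -11300 / 833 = -13.57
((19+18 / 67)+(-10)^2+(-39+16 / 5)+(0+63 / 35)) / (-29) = -197 / 67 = -2.94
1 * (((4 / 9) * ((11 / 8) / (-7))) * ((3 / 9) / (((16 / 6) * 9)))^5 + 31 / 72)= 104969281525 / 243799621632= 0.43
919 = 919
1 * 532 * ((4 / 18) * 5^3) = 133000 / 9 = 14777.78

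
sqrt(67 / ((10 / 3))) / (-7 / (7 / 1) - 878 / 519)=-519 * sqrt(2010) / 13970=-1.67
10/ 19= 0.53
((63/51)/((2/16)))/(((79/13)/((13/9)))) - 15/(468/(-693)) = 5145623/209508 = 24.56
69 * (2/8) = 69/4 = 17.25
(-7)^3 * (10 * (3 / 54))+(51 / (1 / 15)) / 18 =-2665 / 18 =-148.06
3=3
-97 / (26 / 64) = -3104 / 13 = -238.77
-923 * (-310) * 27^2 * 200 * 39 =1626992406000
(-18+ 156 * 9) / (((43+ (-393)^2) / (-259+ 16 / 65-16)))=-2.46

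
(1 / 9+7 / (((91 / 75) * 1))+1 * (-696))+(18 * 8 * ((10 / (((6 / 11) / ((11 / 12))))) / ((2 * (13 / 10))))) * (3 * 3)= 899356 / 117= 7686.80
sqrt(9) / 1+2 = 5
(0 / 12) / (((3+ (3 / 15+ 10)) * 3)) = 0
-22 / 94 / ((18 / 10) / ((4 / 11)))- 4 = -1712 / 423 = -4.05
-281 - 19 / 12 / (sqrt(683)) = -281 - 19 * sqrt(683) / 8196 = -281.06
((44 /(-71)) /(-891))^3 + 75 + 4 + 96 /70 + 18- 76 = 148933317947273 /6657300291285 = 22.37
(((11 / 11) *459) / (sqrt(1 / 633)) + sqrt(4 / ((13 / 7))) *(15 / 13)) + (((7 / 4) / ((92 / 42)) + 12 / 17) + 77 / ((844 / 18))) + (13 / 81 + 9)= 30 *sqrt(91) / 169 + 657965285 / 53460648 + 459 *sqrt(633)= 11562.21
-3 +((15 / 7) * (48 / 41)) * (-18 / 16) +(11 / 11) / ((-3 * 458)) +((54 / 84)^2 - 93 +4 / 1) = -521210995 / 5520732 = -94.41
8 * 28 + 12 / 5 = 1132 / 5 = 226.40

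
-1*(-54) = 54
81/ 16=5.06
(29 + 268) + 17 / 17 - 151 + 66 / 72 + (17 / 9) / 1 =5393 / 36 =149.81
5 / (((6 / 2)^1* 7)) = 5 / 21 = 0.24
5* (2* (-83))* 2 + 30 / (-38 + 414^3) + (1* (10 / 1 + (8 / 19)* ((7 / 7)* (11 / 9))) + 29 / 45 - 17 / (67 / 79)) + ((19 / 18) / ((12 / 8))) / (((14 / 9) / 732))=-19031910747743863 / 14226882758235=-1337.74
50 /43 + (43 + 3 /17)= 32412 /731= 44.34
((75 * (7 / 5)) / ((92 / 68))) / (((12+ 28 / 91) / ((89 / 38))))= 413049 / 27968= 14.77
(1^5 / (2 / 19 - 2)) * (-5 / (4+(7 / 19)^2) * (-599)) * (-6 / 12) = 20542705 / 107496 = 191.10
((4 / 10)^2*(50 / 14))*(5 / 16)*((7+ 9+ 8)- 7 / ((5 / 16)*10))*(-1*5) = -136 / 7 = -19.43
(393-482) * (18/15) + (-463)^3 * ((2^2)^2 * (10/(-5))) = 15880454986/5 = 3176090997.20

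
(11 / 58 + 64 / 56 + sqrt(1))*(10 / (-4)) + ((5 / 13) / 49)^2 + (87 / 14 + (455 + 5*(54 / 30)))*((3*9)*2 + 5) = 1305549645297 / 47069204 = 27736.81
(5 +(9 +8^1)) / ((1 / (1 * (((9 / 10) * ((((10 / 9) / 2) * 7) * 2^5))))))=2464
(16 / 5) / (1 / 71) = 1136 / 5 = 227.20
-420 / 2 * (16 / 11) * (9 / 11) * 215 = -6501600 / 121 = -53732.23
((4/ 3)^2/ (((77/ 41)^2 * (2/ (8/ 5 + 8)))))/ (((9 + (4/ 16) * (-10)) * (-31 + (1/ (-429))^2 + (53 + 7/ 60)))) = 67132416/ 3988966961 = 0.02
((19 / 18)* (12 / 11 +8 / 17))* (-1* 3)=-2774 / 561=-4.94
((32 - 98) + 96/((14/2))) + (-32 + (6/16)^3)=-84.23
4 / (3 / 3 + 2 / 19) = 76 / 21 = 3.62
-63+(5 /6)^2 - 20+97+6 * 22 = 5281 /36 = 146.69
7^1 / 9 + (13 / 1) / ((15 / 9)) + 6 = 656 / 45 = 14.58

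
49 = 49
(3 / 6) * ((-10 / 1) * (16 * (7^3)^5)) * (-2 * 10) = 7596098415908800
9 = 9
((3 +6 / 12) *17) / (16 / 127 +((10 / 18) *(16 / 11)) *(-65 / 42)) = -31419927 / 593872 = -52.91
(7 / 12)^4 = 2401 / 20736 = 0.12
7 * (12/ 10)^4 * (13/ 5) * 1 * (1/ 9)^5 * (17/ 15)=24752/ 34171875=0.00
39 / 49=0.80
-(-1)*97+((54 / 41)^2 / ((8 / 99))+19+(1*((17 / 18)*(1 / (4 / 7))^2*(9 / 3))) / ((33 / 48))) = 8325826 / 55473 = 150.09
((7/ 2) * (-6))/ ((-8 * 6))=7/ 16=0.44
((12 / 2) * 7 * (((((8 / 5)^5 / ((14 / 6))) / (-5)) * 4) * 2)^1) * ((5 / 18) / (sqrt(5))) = -262144 * sqrt(5) / 15625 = -37.51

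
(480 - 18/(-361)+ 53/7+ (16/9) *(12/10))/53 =18564149/2008965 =9.24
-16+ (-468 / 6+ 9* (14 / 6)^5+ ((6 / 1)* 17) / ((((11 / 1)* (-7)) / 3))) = 1090451 / 2079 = 524.51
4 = 4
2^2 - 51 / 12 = -0.25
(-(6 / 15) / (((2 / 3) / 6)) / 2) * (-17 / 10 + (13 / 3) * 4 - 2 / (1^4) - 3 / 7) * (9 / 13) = -74871 / 4550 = -16.46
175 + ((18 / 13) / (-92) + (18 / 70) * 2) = 3673199 / 20930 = 175.50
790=790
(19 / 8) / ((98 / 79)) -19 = -13395 / 784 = -17.09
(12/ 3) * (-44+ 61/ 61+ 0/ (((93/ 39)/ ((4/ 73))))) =-172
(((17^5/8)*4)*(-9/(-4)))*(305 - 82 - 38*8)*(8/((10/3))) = -3105227259/10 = -310522725.90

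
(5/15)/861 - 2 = -5165/2583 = -2.00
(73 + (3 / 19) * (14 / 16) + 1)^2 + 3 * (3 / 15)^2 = 3174828337 / 577600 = 5496.59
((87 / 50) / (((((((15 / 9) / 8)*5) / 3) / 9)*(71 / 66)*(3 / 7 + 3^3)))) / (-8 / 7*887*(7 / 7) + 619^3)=1266111 / 196460492845000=0.00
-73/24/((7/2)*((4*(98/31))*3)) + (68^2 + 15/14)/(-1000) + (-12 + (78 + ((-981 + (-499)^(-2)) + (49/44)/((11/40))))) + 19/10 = -339927219315323897/372034386108000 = -913.70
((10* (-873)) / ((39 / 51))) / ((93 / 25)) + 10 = -1232720 / 403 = -3058.86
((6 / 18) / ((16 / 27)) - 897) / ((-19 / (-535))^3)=-2196348968625 / 109744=-20013385.41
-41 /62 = -0.66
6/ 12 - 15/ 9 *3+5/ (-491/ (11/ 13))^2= -366682991/ 81485378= -4.50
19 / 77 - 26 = -1983 / 77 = -25.75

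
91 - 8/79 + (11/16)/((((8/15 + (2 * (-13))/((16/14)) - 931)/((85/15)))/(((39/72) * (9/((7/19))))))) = 91942723027/1012087328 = 90.84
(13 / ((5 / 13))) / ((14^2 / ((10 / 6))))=169 / 588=0.29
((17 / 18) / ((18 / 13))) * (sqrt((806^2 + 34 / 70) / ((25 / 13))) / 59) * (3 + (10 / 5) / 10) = 884 * sqrt(10345461035) / 4181625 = 21.50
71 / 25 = 2.84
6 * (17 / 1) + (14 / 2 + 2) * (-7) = 39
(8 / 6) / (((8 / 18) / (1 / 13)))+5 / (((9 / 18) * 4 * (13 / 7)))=41 / 26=1.58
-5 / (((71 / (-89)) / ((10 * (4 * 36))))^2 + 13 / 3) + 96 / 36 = 323024757128 / 213524827923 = 1.51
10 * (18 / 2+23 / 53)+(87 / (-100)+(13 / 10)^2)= 252173 / 2650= 95.16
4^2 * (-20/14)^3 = -16000/343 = -46.65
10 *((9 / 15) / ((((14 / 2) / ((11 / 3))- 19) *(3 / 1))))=-11 / 94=-0.12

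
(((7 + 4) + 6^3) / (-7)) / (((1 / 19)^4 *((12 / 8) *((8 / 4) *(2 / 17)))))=-11974017.60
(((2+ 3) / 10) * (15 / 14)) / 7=0.08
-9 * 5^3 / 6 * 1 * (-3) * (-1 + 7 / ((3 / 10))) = 25125 / 2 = 12562.50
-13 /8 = -1.62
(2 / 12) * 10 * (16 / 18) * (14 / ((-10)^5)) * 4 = -14 / 16875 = -0.00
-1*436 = -436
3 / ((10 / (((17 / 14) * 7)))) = 51 / 20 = 2.55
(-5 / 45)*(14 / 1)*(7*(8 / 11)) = -784 / 99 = -7.92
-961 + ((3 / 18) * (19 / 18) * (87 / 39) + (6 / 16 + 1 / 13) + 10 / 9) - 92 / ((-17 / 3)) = -45005941 / 47736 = -942.81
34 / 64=17 / 32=0.53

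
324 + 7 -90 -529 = -288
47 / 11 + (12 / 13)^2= 9527 / 1859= 5.12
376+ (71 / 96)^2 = 3470257 / 9216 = 376.55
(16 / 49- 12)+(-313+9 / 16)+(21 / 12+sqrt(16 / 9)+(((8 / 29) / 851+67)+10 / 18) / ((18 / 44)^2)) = 1165626288395 / 14104936944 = 82.64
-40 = -40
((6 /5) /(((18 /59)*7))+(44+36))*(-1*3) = -8459 /35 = -241.69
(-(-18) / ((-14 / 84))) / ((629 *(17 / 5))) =-540 / 10693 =-0.05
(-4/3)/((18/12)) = -8/9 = -0.89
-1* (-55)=55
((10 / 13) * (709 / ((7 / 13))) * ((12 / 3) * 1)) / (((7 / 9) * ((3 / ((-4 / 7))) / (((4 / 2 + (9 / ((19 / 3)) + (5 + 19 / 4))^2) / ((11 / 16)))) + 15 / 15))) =5361.61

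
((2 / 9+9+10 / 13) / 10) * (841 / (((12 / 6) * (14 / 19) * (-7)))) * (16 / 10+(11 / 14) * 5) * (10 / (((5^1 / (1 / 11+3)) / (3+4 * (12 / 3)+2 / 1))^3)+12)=-20894756158067403 / 2119617500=-9857795.64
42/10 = 21/5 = 4.20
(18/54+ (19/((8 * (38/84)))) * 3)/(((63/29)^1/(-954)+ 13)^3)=1401551005058/191352728726625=0.01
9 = 9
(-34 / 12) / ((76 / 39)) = -221 / 152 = -1.45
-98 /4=-49 /2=-24.50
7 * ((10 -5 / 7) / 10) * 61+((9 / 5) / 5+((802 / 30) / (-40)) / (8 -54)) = 10953737 / 27600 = 396.87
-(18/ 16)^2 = -81/ 64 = -1.27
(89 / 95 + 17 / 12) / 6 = 2683 / 6840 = 0.39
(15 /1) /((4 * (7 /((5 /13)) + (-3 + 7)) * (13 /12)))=75 /481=0.16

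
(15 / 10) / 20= 3 / 40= 0.08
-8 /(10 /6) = -24 /5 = -4.80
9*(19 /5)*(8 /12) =114 /5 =22.80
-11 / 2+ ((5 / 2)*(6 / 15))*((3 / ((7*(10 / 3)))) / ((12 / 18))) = -743 / 140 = -5.31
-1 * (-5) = 5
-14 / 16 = -7 / 8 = -0.88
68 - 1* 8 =60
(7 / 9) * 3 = 2.33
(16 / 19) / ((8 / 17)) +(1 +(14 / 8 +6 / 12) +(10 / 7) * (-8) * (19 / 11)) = -86029 / 5852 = -14.70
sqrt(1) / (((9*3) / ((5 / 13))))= 5 / 351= 0.01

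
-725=-725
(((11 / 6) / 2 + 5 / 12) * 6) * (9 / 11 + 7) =688 / 11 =62.55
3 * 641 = 1923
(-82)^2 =6724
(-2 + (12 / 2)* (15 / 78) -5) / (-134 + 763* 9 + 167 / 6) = -24 / 27755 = -0.00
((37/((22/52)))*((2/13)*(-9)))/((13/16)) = -21312/143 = -149.03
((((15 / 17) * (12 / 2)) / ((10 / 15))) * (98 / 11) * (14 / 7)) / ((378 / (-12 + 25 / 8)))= -2485 / 748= -3.32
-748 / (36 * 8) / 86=-187 / 6192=-0.03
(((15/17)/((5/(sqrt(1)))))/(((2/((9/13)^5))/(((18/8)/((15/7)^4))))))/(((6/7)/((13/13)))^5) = 3268642167/1009916960000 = 0.00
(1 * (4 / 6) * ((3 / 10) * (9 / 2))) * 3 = 27 / 10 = 2.70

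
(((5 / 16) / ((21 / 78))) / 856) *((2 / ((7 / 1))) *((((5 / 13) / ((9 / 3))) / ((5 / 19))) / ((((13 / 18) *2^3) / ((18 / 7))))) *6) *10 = 38475 / 7633808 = 0.01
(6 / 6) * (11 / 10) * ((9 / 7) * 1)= 99 / 70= 1.41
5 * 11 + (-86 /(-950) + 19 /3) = 87529 /1425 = 61.42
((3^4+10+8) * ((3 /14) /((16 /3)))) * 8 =891 /28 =31.82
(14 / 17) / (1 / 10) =140 / 17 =8.24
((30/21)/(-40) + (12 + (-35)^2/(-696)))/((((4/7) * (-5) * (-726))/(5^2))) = 248575/2021184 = 0.12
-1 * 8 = -8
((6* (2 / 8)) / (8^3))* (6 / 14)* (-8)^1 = -9 / 896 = -0.01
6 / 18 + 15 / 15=4 / 3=1.33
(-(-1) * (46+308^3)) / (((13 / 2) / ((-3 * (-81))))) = 14200024788 / 13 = 1092309599.08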